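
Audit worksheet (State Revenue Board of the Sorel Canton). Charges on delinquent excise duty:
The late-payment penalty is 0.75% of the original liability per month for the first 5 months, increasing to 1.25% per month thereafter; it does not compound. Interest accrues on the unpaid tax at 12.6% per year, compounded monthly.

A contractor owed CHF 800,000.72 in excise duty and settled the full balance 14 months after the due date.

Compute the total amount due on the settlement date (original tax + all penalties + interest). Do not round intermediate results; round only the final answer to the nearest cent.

Penalty, months 1–5: 5 × 0.75% × CHF 800,000.72 = CHF 30,000.03…
Penalty, months 6–14: 9 × 1.25% × CHF 800,000.72 = CHF 90,000.08…
Interest (12.6%/yr ÷ 12 = 1.05%/month): CHF 800,000.72 × ((1 + 0.0105)^14 − 1) = CHF 125,973.3552…
Total = CHF 800,000.72 + CHF 120,000.1080 + CHF 125,973.3552… = CHF 1,045,974.18

CHF 1,045,974.18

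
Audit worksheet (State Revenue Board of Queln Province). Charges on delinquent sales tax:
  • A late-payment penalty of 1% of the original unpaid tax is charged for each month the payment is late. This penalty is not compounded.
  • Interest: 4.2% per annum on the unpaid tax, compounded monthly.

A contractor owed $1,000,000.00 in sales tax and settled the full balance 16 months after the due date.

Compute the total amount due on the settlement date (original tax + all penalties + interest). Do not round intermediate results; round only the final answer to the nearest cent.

$1,217,494.29

Late-payment penalty = 1% × $1,000,000.00 × 16 mo = $160,000.00
Interest (4.2%/yr ÷ 12 = 0.35%/month): $1,000,000.00 × ((1 + 0.0035)^16 − 1) = $57,494.2854…
Total = $1,000,000.00 + $160,000.0000 + $57,494.2854… = $1,217,494.29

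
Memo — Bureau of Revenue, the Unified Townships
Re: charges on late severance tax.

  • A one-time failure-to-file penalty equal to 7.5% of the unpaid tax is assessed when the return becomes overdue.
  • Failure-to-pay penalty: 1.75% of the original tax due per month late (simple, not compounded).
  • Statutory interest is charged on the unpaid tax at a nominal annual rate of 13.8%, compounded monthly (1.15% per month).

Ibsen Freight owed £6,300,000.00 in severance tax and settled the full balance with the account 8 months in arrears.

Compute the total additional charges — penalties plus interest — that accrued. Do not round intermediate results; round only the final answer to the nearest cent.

Failure-to-file penalty: 7.5% × £6,300,000.00 = £472,500.00
Failure-to-pay penalty = 1.75% × £6,300,000.00 × 8 mo = £882,000.00
Interest: £6,300,000.00 × ((1 + 0.0115)^8 − 1) = £6,300,000.00 × 0.0957894… = £603,473.2492…
Penalties + interest = £1,354,500.0000 + £603,473.2492… = £1,957,973.25

£1,957,973.25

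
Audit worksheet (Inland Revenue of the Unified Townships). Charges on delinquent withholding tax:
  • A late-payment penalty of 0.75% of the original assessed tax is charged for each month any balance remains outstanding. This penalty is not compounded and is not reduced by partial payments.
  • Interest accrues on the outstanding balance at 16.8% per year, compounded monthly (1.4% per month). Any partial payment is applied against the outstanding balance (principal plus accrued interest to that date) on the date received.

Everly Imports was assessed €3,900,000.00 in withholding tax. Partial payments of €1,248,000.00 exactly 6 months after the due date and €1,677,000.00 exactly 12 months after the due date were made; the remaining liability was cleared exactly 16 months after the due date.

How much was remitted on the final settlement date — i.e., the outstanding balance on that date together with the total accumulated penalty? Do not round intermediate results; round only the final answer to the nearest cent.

Balance at month 6: €3,900,000.0000 × (1 + 0.014)^6 = €4,239,282.2920…
After €1,248,000.00 payment: €4,239,282.2920… − €1,248,000.00 = €2,991,282.2920…
Balance at month 12: €2,991,282.2920… × (1 + 0.014)^6 = €3,251,510.2694…
After €1,677,000.00 payment: €3,251,510.2694… − €1,677,000.00 = €1,574,510.2694…
Balance at month 16: €1,574,510.2694… × (1 + 0.014)^4 = €1,664,551.8108…
Penalty: 16 × 0.75% × €3,900,000.00 = €468,000.00
Final settlement = outstanding balance + penalty = €1,664,551.8108… + €468,000.00 = €2,132,551.81

€2,132,551.81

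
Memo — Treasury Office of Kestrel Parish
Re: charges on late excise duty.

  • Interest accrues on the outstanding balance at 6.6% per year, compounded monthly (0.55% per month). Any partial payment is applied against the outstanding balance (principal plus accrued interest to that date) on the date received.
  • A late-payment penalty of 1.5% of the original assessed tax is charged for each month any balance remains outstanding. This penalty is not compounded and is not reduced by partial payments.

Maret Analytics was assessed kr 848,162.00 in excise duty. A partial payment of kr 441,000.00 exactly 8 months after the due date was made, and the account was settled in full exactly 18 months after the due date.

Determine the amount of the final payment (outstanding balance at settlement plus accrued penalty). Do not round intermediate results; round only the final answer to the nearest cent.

kr 699,312.64

Balance at month 8: kr 848,162.0000 × (1 + 0.0055)^8 = kr 886,207.4781…
After kr 441,000.00 payment: kr 886,207.4781… − kr 441,000.00 = kr 445,207.4781…
Balance at month 18: kr 445,207.4781… × (1 + 0.0055)^10 = kr 470,308.9028…
Penalty: 18 × 1.5% × kr 848,162.00 = kr 229,003.74
Final settlement = outstanding balance + penalty = kr 470,308.9028… + kr 229,003.74 = kr 699,312.64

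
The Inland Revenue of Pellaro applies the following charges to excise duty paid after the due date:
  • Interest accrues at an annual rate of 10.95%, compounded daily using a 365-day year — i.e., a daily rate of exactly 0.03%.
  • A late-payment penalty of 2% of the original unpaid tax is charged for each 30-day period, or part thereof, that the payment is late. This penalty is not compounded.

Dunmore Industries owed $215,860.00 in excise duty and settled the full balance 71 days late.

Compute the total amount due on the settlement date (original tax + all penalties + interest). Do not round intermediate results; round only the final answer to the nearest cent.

$233,458.03

Penalty periods: ⌈71/30⌉ = 3; penalty = 3 × 2% × $215,860.00 = $12,951.60
Interest: $215,860.00 × ((1 + 0.0003)^71 − 1) = $215,860.00 × 0.02152520… = $4,646.4299…
Total = $215,860.00 + $12,951.6000 + $4,646.4299… = $233,458.03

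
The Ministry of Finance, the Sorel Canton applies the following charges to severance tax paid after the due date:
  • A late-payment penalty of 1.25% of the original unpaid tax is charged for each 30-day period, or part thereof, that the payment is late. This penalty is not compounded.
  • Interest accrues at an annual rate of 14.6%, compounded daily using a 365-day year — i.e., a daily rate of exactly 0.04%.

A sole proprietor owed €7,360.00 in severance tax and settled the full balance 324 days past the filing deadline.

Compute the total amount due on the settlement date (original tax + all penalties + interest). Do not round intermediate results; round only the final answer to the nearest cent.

€9,390.21

Penalty periods: ⌈324/30⌉ = 11; penalty = 11 × 1.25% × €7,360.00 = €1,012.00
Interest: €7,360.00 × ((1 + 0.0004)^324 − 1) = €7,360.00 × 0.13834344… = €1,018.2078…
Total = €7,360.00 + €1,012.0000 + €1,018.2078… = €9,390.21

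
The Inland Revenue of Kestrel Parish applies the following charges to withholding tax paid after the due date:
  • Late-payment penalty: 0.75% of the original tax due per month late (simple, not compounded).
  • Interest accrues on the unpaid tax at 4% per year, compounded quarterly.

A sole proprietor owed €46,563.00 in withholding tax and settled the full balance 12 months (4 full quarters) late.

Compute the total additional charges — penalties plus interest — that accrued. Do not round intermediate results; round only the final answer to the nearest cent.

Late-payment penalty: 12 × 0.75% × €46,563.00 = €4,190.67
Interest (4%/yr ÷ 4 = 1%/quarter): €46,563.00 × ((1 + 0.01)^4 − 1) = €1,890.6445…
Penalties + interest = €4,190.6700 + €1,890.6445… = €6,081.31

€6,081.31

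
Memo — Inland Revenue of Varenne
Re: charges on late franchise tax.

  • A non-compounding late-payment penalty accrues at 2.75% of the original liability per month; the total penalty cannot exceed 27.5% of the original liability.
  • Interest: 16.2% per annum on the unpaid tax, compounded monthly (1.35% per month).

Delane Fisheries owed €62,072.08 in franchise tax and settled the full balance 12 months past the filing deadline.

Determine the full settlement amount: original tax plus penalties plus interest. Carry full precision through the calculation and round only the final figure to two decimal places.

€89,978.85

Penalty (uncapped): 12 × 2.75% × €62,072.08 = €20,483.79…; cap = 27.5% × €62,072.08 = €17,069.82… → penalty = €17,069.82…
Interest: €62,072.08 × ((1 + 0.0135)^12 − 1) = €62,072.08 × 0.1745866… = €10,836.9525…
Total = €62,072.08 + €17,069.8220 + €10,836.9525… = €89,978.85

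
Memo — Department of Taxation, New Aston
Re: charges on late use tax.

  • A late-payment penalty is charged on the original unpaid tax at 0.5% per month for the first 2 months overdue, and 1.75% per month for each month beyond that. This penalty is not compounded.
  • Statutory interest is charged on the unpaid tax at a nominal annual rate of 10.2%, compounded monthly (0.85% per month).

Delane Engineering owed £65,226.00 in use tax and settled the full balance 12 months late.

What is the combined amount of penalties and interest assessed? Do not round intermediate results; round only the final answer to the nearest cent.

Penalty, months 1–2: 2 × 0.5% × £65,226.00 = £652.26
Penalty, months 3–12: 10 × 1.75% × £65,226.00 = £11,414.55
Interest: £65,226.00 × ((1 + 0.0085)^12 − 1) = £65,226.00 × 0.1069062… = £6,973.0656…
Penalties + interest = £12,066.8100 + £6,973.0656… = £19,039.88

£19,039.88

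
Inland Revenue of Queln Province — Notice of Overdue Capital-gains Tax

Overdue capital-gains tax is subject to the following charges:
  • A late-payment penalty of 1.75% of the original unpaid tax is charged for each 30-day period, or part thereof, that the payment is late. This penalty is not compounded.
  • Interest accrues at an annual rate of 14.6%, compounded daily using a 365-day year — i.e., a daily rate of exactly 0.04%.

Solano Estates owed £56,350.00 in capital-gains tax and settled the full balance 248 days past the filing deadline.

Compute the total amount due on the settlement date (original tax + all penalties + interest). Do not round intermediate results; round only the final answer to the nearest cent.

Penalty periods: ⌈248/30⌉ = 9; penalty = 9 × 1.75% × £56,350.00 = £8,875.13…
Interest: £56,350.00 × ((1 + 0.0004)^248 − 1) = £56,350.00 × 0.10426523… = £5,875.3458…
Total = £56,350.00 + £8,875.1250 + £5,875.3458… = £71,100.47

£71,100.47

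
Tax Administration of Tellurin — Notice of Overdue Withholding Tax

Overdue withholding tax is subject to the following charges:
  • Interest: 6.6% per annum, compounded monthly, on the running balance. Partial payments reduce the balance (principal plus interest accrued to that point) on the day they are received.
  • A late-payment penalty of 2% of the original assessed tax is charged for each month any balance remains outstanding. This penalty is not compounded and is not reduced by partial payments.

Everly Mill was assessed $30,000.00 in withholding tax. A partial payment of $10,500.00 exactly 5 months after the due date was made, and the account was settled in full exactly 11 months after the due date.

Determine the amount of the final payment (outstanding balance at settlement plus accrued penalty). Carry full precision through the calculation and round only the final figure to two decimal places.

Monthly rate = 6.6% ÷ 12 = 0.55%
Balance at month 5: $30,000.0000 × (1 + 0.0055)^5 = $30,834.1250…
After $10,500.00 payment: $30,834.1250… − $10,500.00 = $20,334.1250…
Balance at month 11: $20,334.1250… × (1 + 0.0055)^6 = $21,014.4457…
Penalty: 11 × 2% × $30,000.00 = $6,600.00
Final settlement = outstanding balance + penalty = $21,014.4457… + $6,600.00 = $27,614.45

$27,614.45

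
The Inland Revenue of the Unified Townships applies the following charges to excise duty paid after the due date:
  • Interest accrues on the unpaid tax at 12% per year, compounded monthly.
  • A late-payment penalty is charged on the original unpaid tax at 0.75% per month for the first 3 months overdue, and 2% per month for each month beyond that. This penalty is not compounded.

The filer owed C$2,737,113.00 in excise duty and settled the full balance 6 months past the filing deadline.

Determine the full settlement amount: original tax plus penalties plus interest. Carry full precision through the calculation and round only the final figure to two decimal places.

C$3,131,312.43

Penalty, months 1–3: 3 × 0.75% × C$2,737,113.00 = C$61,585.04…
Penalty, months 4–6: 3 × 2% × C$2,737,113.00 = C$164,226.78
Interest (12%/yr ÷ 12 = 1%/month): C$2,737,113.00 × ((1 + 0.01)^6 − 1) = C$168,387.6040…
Total = C$2,737,113.00 + C$225,811.8225 + C$168,387.6040… = C$3,131,312.43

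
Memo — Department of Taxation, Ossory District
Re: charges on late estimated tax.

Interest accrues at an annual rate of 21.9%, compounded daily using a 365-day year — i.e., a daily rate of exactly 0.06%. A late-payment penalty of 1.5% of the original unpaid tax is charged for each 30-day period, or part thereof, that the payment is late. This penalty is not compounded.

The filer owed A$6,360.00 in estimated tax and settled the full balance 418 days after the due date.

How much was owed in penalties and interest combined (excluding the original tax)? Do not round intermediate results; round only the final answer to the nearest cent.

Penalty periods: ⌈418/30⌉ = 14; penalty = 14 × 1.5% × A$6,360.00 = A$1,335.60
Interest: A$6,360.00 × ((1 + 0.0006)^418 − 1) = A$6,360.00 × 0.28495640… = A$1,812.3227…
Penalties + interest = A$1,335.6000 + A$1,812.3227… = A$3,147.92

A$3,147.92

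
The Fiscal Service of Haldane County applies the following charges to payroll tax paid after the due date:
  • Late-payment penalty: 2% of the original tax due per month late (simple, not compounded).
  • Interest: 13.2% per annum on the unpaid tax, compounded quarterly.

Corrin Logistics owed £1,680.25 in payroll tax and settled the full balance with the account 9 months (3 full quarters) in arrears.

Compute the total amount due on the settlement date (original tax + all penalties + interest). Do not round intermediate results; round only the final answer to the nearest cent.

Late-payment penalty = 2% × £1,680.25 × 9 mo = £302.45…
Interest (13.2%/yr ÷ 4 = 3.3%/quarter): £1,680.25 × ((1 + 0.033)^3 − 1) = £171.8945…
Total = £1,680.25 + £302.4450 + £171.8945… = £2,154.59

£2,154.59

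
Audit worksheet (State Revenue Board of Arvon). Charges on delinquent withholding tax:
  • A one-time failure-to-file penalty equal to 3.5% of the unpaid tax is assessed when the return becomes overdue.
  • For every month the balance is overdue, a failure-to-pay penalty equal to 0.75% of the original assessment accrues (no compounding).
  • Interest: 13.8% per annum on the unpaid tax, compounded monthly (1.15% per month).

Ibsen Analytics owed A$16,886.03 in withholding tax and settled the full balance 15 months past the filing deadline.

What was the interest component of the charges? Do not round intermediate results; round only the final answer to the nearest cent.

A$3,159.42

Interest: A$16,886.03 × ((1 + 0.0115)^15 − 1) = A$16,886.03 × 0.1871027… = A$3,159.4224…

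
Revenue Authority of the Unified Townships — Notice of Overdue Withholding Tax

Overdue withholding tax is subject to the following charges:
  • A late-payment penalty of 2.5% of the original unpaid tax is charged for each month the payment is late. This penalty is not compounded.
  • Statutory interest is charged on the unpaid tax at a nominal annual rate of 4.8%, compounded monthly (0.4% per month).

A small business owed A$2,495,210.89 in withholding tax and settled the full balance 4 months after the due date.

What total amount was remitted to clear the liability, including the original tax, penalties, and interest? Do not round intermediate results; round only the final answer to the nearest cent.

A$2,784,895.53

Late-payment penalty: 4 × 2.5% × A$2,495,210.89 = A$249,521.09…
Interest: A$2,495,210.89 × ((1 + 0.004)^4 − 1) = A$2,495,210.89 × 0.0160963… = A$40,163.5539…
Total = A$2,495,210.89 + A$249,521.0890 + A$40,163.5539… = A$2,784,895.53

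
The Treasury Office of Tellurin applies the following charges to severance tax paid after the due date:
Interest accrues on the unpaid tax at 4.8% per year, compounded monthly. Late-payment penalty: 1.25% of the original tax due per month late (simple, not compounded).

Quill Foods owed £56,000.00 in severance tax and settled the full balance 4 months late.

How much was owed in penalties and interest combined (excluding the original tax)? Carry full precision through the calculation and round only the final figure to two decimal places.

£3,701.39

Late-payment penalty = 1.25% × £56,000.00 × 4 mo = £2,800.00
Interest (4.8%/yr ÷ 12 = 0.4%/month): £56,000.00 × ((1 + 0.004)^4 − 1) = £901.3904…
Penalties + interest = £2,800.0000 + £901.3904… = £3,701.39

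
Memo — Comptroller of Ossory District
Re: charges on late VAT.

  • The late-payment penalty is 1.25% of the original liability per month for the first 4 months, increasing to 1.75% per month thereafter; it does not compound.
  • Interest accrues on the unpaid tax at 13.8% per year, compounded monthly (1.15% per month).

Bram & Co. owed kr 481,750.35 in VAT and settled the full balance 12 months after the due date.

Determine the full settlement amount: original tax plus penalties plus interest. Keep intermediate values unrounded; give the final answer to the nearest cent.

Penalty, months 1–4: 4 × 1.25% × kr 481,750.35 = kr 24,087.52…
Penalty, months 5–12: 8 × 1.75% × kr 481,750.35 = kr 67,445.05…
Interest: kr 481,750.35 × ((1 + 0.0115)^12 − 1) = kr 481,750.35 × 0.1470719… = kr 70,851.9449…
Total = kr 481,750.35 + kr 91,532.5665 + kr 70,851.9449… = kr 644,134.86

kr 644,134.86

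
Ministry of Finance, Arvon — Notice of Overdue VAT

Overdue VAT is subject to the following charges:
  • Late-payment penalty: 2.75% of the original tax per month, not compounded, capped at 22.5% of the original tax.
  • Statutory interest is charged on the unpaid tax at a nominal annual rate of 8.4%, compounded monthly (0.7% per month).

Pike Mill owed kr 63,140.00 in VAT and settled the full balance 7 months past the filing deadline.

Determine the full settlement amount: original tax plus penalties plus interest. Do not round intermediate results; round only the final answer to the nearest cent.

Penalty: 7 × 2.75% × kr 63,140.00 = kr 12,154.45 (below the 22.5% cap of kr 14,206.50)
Interest: kr 63,140.00 × ((1 + 0.007)^7 − 1) = kr 63,140.00 × 0.0500411… = kr 3,159.5944…
Total = kr 63,140.00 + kr 12,154.4500 + kr 3,159.5944… = kr 78,454.04

kr 78,454.04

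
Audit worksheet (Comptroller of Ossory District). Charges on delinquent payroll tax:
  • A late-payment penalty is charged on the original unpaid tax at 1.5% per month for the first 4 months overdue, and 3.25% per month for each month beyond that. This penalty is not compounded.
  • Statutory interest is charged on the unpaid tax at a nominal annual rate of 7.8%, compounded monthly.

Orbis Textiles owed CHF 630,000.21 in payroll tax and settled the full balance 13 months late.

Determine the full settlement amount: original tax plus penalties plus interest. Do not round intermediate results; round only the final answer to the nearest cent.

Penalty, months 1–4: 4 × 1.5% × CHF 630,000.21 = CHF 37,800.01…
Penalty, months 5–13: 9 × 3.25% × CHF 630,000.21 = CHF 184,275.06…
Interest (7.8%/yr ÷ 12 = 0.65%/month): CHF 630,000.21 × ((1 + 0.0065)^13 − 1) = CHF 55,361.4790…
Total = CHF 630,000.21 + CHF 222,075.0740… + CHF 55,361.4790… = CHF 907,436.76

CHF 907,436.76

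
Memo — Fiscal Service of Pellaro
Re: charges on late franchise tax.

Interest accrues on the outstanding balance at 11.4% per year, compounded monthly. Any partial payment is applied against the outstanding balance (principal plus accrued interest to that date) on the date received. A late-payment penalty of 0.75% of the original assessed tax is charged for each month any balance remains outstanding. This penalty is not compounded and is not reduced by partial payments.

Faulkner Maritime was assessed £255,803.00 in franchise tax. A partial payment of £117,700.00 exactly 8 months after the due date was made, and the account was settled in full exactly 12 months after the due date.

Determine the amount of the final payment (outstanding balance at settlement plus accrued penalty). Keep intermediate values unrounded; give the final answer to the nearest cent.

Monthly rate = 11.4% ÷ 12 = 0.95%
Balance at month 8: £255,803.0000 × (1 + 0.0095)^8 = £275,902.8710…
After £117,700.00 payment: £275,902.8710… − £117,700.00 = £158,202.8710…
Balance at month 12: £158,202.8710… × (1 + 0.0095)^4 = £164,300.7908…
Penalty: 12 × 0.75% × £255,803.00 = £23,022.27
Final settlement = outstanding balance + penalty = £164,300.7908… + £23,022.27 = £187,323.06

£187,323.06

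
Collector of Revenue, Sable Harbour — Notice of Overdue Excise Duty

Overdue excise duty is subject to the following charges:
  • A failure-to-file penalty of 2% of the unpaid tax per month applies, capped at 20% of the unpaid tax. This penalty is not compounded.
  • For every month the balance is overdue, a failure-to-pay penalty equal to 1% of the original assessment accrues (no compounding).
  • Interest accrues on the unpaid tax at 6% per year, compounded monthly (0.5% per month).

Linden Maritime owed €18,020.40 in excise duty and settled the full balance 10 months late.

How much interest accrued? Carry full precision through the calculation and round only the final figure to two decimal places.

€921.57

Interest: €18,020.40 × ((1 + 0.005)^10 − 1) = €18,020.40 × 0.0511401… = €921.5656…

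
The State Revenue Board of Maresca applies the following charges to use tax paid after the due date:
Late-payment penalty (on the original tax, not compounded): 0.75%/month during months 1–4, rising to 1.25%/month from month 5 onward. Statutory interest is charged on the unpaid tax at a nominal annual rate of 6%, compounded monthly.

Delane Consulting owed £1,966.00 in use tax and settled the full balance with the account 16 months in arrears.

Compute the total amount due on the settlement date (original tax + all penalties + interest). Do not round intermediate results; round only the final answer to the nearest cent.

Penalty, months 1–4: 4 × 0.75% × £1,966.00 = £58.98
Penalty, months 5–16: 12 × 1.25% × £1,966.00 = £294.90
Interest (6%/yr ÷ 12 = 0.5%/month): £1,966.00 × ((1 + 0.005)^16 − 1) = £163.3179…
Total = £1,966.00 + £353.8800 + £163.3179… = £2,483.20

£2,483.20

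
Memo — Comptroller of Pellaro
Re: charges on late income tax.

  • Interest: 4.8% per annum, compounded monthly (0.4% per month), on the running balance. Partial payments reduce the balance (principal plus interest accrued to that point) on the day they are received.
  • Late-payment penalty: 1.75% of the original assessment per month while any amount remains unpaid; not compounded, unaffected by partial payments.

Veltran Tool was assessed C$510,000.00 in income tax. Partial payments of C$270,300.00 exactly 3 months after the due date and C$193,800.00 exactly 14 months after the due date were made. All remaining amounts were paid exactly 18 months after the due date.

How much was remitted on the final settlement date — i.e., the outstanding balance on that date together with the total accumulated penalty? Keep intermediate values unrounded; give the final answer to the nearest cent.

Balance at month 3: C$510,000.0000 × (1 + 0.004)^3 = C$516,144.5126…
After C$270,300.00 payment: C$516,144.5126… − C$270,300.00 = C$245,844.5126…
Balance at month 14: C$245,844.5126… × (1 + 0.004)^11 = C$256,880.6314…
After C$193,800.00 payment: C$256,880.6314… − C$193,800.00 = C$63,080.6314…
Balance at month 18: C$63,080.6314… × (1 + 0.004)^4 = C$64,095.9934…
Penalty: 18 × 1.75% × C$510,000.00 = C$160,650.00
Final settlement = outstanding balance + penalty = C$64,095.9934… + C$160,650.00 = C$224,745.99

C$224,745.99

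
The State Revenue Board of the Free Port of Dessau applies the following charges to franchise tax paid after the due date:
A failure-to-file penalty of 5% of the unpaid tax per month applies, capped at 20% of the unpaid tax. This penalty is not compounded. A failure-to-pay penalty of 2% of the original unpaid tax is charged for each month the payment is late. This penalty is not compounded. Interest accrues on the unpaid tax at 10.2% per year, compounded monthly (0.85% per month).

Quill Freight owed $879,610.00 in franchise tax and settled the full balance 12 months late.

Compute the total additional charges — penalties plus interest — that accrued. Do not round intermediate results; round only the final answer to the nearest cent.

$481,064.19

Failure-to-file: 12 × 5% × $879,610.00 = $527,766.00, capped at 20% × $879,610.00 = $175,922.00
Failure-to-pay penalty = 2% × $879,610.00 × 12 mo = $211,106.40
Interest: $879,610.00 × ((1 + 0.0085)^12 − 1) = $879,610.00 × 0.1069062… = $94,035.7863…
Penalties + interest = $387,028.4000 + $94,035.7863… = $481,064.19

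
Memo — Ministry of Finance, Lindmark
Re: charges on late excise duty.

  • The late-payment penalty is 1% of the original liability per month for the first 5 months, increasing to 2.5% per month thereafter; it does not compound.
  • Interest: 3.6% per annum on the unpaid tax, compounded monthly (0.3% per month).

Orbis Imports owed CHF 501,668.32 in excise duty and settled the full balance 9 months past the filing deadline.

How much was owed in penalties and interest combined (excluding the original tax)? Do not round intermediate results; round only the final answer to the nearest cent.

Penalty, months 1–5: 5 × 1% × CHF 501,668.32 = CHF 25,083.42…
Penalty, months 6–9: 4 × 2.5% × CHF 501,668.32 = CHF 50,166.83…
Interest: CHF 501,668.32 × ((1 + 0.003)^9 − 1) = CHF 501,668.32 × 0.0273263… = CHF 13,708.7281…
Penalties + interest = CHF 75,250.2480 + CHF 13,708.7281… = CHF 88,958.98

CHF 88,958.98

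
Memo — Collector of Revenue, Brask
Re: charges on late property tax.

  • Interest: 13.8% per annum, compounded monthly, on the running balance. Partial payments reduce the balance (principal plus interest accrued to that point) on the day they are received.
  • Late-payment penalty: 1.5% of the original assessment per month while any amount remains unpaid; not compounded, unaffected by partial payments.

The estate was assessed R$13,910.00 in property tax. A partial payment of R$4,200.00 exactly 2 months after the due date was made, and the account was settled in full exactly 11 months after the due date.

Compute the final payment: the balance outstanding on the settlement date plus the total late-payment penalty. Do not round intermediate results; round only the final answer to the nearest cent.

Monthly rate = 13.8% ÷ 12 = 1.15%
Balance at month 2: R$13,910.0000 × (1 + 0.0115)^2 = R$14,231.7696…
After R$4,200.00 payment: R$14,231.7696… − R$4,200.00 = R$10,031.7696…
Balance at month 11: R$10,031.7696… × (1 + 0.0115)^9 = R$11,119.1230…
Penalty: 11 × 1.5% × R$13,910.00 = R$2,295.15
Final settlement = outstanding balance + penalty = R$11,119.1230… + R$2,295.15 = R$13,414.27

R$13,414.27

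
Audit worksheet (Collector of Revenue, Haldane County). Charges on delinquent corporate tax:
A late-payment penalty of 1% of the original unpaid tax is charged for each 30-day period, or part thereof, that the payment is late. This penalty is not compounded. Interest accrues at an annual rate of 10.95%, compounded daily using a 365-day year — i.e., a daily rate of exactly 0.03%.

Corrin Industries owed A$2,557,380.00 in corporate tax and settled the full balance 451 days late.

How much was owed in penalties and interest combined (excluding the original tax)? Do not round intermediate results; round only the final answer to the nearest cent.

Penalty periods: ⌈451/30⌉ = 16; penalty = 16 × 1% × A$2,557,380.00 = A$409,180.80
Interest: A$2,557,380.00 × ((1 + 0.0003)^451 − 1) = A$2,557,380.00 × 0.14485697… = A$370,454.3088…
Penalties + interest = A$409,180.8000 + A$370,454.3088… = A$779,635.11

A$779,635.11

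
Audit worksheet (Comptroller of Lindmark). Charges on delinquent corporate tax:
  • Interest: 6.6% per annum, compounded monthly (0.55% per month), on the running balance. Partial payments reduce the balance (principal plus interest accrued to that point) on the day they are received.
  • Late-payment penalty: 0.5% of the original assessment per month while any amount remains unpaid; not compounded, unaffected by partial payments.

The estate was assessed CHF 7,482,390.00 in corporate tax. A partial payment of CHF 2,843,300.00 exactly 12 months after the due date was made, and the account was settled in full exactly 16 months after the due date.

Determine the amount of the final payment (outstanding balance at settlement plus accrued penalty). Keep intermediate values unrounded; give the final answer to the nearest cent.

Balance at month 12: CHF 7,482,390.0000 × (1 + 0.0055)^12 = CHF 7,991,443.6250…
After CHF 2,843,300.00 payment: CHF 7,991,443.6250… − CHF 2,843,300.00 = CHF 5,148,143.6250…
Balance at month 16: CHF 5,148,143.6250… × (1 + 0.0055)^4 = CHF 5,262,340.6036…
Penalty: 16 × 0.5% × CHF 7,482,390.00 = CHF 598,591.20
Final settlement = outstanding balance + penalty = CHF 5,262,340.6036… + CHF 598,591.20 = CHF 5,860,931.80

CHF 5,860,931.80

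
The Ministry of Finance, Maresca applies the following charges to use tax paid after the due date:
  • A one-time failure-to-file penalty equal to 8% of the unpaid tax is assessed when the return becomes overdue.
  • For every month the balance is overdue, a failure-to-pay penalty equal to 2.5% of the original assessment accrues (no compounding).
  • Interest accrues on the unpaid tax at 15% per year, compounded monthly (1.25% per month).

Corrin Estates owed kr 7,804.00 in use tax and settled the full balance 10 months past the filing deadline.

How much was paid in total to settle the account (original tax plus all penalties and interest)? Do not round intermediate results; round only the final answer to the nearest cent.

Failure-to-file penalty: 8% × kr 7,804.00 = kr 624.32
Failure-to-pay penalty: 10 × 2.5% × kr 7,804.00 = kr 1,951.00
Interest: kr 7,804.00 × ((1 + 0.0125)^10 − 1) = kr 7,804.00 × 0.1322708… = kr 1,032.2416…
Total = kr 7,804.00 + kr 2,575.3200 + kr 1,032.2416… = kr 11,411.56

kr 11,411.56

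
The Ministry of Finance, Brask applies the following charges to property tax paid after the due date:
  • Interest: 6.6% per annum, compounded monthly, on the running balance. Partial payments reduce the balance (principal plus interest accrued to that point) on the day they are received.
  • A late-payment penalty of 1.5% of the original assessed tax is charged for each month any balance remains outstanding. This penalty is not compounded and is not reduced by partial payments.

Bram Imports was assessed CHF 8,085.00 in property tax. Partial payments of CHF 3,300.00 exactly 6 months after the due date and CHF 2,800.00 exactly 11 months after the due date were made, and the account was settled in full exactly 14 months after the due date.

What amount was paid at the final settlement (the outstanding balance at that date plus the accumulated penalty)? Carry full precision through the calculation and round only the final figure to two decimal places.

Monthly rate = 6.6% ÷ 12 = 0.55%
Balance at month 6: CHF 8,085.0000 × (1 + 0.0055)^6 = CHF 8,355.5006…
After CHF 3,300.00 payment: CHF 8,355.5006… − CHF 3,300.00 = CHF 5,055.5006…
Balance at month 11: CHF 5,055.5006… × (1 + 0.0055)^5 = CHF 5,196.0646…
After CHF 2,800.00 payment: CHF 5,196.0646… − CHF 2,800.00 = CHF 2,396.0646…
Balance at month 14: CHF 2,396.0646… × (1 + 0.0055)^3 = CHF 2,435.8175…
Penalty: 14 × 1.5% × CHF 8,085.00 = CHF 1,697.85
Final settlement = outstanding balance + penalty = CHF 2,435.8175… + CHF 1,697.85 = CHF 4,133.67

CHF 4,133.67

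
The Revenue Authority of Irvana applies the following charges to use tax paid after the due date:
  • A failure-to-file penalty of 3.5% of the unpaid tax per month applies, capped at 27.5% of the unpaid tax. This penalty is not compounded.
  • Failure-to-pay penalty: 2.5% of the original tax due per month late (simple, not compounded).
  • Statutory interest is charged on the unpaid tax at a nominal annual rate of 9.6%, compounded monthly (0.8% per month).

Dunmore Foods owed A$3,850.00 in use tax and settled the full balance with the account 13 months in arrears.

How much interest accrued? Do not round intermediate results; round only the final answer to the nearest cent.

Interest: A$3,850.00 × ((1 + 0.008)^13 − 1) = A$3,850.00 × 0.1091414… = A$420.1944…

A$420.19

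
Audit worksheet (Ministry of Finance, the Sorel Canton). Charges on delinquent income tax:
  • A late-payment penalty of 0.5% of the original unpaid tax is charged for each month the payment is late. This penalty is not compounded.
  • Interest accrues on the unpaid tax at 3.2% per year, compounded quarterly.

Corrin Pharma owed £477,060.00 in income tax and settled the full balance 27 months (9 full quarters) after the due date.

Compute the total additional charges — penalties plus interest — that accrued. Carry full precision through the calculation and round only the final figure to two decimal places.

Late-payment penalty = 0.5% × £477,060.00 × 27 mo = £64,403.10
Interest (3.2%/yr ÷ 4 = 0.8%/quarter): £477,060.00 × ((1 + 0.008)^9 − 1) = £35,468.2318…
Penalties + interest = £64,403.1000 + £35,468.2318… = £99,871.33

£99,871.33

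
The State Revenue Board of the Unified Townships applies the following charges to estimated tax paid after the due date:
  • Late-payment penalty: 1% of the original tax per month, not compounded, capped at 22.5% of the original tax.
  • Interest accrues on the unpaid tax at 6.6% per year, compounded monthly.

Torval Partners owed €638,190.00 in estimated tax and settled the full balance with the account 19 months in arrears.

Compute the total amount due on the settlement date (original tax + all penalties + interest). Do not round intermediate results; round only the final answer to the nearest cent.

Penalty: 19 × 1% × €638,190.00 = €121,256.10 (below the 22.5% cap of €143,592.75)
Interest (6.6%/yr ÷ 12 = 0.55%/month): €638,190.00 × ((1 + 0.0055)^19 − 1) = €70,097.2410…
Total = €638,190.00 + €121,256.1000 + €70,097.2410… = €829,543.34

€829,543.34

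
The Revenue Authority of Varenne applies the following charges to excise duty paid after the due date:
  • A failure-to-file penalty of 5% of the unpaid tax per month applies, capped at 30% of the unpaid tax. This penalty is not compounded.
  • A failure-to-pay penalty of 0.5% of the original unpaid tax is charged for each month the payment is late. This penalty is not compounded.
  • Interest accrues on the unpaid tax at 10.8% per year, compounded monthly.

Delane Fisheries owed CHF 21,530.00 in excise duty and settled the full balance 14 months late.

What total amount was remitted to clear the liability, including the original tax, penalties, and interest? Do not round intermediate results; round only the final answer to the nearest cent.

CHF 32,373.43

Failure-to-file: 14 × 5% × CHF 21,530.00 = CHF 15,071.00, capped at 30% × CHF 21,530.00 = CHF 6,459.00
Failure-to-pay penalty: 14 × 0.5% × CHF 21,530.00 = CHF 1,507.10
Interest (10.8%/yr ÷ 12 = 0.9%/month): CHF 21,530.00 × ((1 + 0.009)^14 − 1) = CHF 2,877.3347…
Total = CHF 21,530.00 + CHF 7,966.1000 + CHF 2,877.3347… = CHF 32,373.43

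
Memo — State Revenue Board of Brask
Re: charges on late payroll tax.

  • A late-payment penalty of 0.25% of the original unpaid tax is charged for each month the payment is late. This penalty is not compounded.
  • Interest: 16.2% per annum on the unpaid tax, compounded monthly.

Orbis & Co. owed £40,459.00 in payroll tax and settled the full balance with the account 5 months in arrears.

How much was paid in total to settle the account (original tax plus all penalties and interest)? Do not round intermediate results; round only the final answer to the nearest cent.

£43,770.46

Late-payment penalty = 0.25% × £40,459.00 × 5 mo = £505.74…
Interest (16.2%/yr ÷ 12 = 1.35%/month): £40,459.00 × ((1 + 0.0135)^5 − 1) = £2,805.7212…
Total = £40,459.00 + £505.7375 + £2,805.7212… = £43,770.46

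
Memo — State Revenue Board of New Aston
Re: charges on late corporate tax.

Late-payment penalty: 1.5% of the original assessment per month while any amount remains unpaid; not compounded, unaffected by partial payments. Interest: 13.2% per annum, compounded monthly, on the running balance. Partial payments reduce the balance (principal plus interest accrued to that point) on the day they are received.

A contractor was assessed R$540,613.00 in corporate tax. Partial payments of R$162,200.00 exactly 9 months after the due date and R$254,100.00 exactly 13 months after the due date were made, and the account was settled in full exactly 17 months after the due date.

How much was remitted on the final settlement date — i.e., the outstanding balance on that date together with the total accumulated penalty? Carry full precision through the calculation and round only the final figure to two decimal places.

Monthly rate = 13.2% ÷ 12 = 1.1%
Balance at month 9: R$540,613.0000 × (1 + 0.011)^9 = R$596,550.0483…
After R$162,200.00 payment: R$596,550.0483… − R$162,200.00 = R$434,350.0483…
Balance at month 13: R$434,350.0483… × (1 + 0.011)^4 = R$453,779.1074…
After R$254,100.00 payment: R$453,779.1074… − R$254,100.00 = R$199,679.1074…
Balance at month 17: R$199,679.1074… × (1 + 0.011)^4 = R$208,611.0211…
Penalty: 17 × 1.5% × R$540,613.00 = R$137,856.32…
Final settlement = outstanding balance + penalty = R$208,611.0211… + R$137,856.32… = R$346,467.34

R$346,467.34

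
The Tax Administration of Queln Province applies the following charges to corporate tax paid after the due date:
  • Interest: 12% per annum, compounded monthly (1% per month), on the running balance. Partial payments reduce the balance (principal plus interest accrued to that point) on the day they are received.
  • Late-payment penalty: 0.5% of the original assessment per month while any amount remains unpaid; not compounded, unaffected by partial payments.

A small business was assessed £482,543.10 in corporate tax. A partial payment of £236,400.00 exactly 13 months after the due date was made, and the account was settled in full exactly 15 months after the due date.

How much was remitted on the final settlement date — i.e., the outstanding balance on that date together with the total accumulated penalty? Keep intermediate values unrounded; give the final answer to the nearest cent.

£355,256.65

Balance at month 13: £482,543.1000 × (1 + 0.01)^13 = £549,179.0596…
After £236,400.00 payment: £549,179.0596… − £236,400.00 = £312,779.0596…
Balance at month 15: £312,779.0596… × (1 + 0.01)^2 = £319,065.9187…
Penalty: 15 × 0.5% × £482,543.10 = £36,190.73…
Final settlement = outstanding balance + penalty = £319,065.9187… + £36,190.73… = £355,256.65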